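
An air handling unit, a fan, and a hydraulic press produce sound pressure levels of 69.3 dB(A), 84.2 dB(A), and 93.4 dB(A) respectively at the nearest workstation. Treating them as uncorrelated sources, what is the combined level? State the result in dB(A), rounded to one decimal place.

93.9 dB(A)

For uncorrelated sources the intensities add, so convert each level to linear form, sum, and take 10·log₁₀ of the total.
Σ 10^(L/10) = 10^(69.3/10) + 10^(84.2/10) + 10^(93.4/10) = 2.459e+09.
L_total = 10·log₁₀(2.459e+09) = 93.91 dB(A).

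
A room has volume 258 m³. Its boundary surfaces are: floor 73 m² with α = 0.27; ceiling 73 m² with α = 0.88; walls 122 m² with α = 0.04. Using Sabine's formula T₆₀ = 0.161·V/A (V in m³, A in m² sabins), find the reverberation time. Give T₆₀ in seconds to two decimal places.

0.47 s

Summing Sᵢαᵢ: 73·0.27 + 73·0.88 + 122·0.04 = 88.83 m².
T₆₀ = 0.161 × 258 / 88.83 = 0.468 s.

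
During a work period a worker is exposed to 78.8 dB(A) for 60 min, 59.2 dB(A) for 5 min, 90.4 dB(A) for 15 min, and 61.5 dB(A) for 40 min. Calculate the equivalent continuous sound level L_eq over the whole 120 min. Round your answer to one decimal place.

82.4 dB(A)

L_eq = 10·log₁₀[(1/T)·Σ tᵢ·10^(Lᵢ/10)] with T = 120 min.
Σ tᵢ·10^(Lᵢ/10) = 60·10^(78.8/10) + 5·10^(59.2/10) + 15·10^(90.4/10) + 40·10^(61.5/10) = 2.106e+10.
L_eq = 10·log₁₀(2.106e+10/120) = 82.44 dB(A).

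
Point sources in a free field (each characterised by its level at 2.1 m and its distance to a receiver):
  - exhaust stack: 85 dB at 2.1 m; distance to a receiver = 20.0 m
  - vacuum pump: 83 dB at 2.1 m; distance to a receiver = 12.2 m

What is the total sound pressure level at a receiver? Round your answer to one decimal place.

69.7 dB

Apply inverse-square spreading to bring every level to the receiver, then sum 10^(L/10).
exhaust stack: 85 − 20·log₁₀(20.0/2.1) = 85 − 19.58 = 65.42 dB.
vacuum pump: 83 − 20·log₁₀(12.2/2.1) = 83 − 15.28 = 67.72 dB.
Σ 10^(L/10) = 9.398e+06 → L_total = 10·log₁₀(9.398e+06) = 69.73 dB.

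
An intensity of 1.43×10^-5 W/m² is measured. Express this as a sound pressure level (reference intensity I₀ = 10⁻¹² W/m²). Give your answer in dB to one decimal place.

I/I₀ = 1.43×10^-5/10⁻¹² = 1.43×10^7, and L = 10·log₁₀(I/I₀).
L = 10·(0.1553 + 7) = 71.55 dB.

71.6 dB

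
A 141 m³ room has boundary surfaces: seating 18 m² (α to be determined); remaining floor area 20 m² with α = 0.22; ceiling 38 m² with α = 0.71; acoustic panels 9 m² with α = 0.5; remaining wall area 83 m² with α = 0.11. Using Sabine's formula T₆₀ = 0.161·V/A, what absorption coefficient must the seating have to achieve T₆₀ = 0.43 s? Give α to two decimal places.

0.43

From T₆₀ = 0.161·V/A, the target T₆₀ = 0.43 s needs A = 0.161·141/0.43 = 52.79 m².
Absorption from the other surfaces = 20·0.22 + 38·0.71 + 9·0.5 + 83·0.11 = 45.01 m², so the seating must supply 7.78 m² over 18 m².
α = 7.78/18 = 0.432.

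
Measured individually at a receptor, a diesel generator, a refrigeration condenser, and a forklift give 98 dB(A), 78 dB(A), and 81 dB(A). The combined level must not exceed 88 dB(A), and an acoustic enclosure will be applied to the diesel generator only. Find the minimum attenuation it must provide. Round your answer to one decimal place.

The untreated sources together contribute 10^(78/10) + 10^(81/10) = 1.890e+08, i.e. 82.76 dB(A).
To meet 88 dB(A) overall, the treated diesel generator may contribute at most 10^(88/10) − 1.890e+08 = 4.420e+08, i.e. 86.45 dB(A).
Required insertion loss = 98 − 86.45 = 11.55 dB.

11.5 dB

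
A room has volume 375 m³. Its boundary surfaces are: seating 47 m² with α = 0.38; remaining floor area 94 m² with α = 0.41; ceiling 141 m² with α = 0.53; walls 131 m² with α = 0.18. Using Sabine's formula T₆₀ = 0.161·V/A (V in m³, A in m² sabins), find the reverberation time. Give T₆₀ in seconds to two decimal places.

0.39 s

Summing Sᵢαᵢ: 47·0.38 + 94·0.41 + 141·0.53 + 131·0.18 = 154.71 m².
T₆₀ = 0.161 × 375 / 154.71 = 0.390 s.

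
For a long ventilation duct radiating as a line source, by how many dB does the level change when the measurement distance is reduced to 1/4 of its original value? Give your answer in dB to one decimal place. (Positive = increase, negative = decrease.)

With cylindrical spreading the level changes by −10·log₁₀(r₂/r₁).
ΔL = −10·log₁₀(0.25) = +6.02 dB.

+6.0 dB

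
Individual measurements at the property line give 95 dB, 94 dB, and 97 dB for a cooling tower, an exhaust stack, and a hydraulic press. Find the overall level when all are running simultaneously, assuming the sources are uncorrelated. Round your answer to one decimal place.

Incoherent sources combine by intensity addition: L_total = 10·log₁₀(Σ 10^(L_i/10)).
Σ 10^(L/10) = 10^(95/10) + 10^(94/10) + 10^(97/10) = 1.069e+10.
L_total = 10·log₁₀(1.069e+10) = 100.29 dB.

100.3 dB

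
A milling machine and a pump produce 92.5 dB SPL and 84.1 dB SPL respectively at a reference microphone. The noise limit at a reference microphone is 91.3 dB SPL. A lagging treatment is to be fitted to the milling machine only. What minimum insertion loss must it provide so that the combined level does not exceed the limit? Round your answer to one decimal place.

Fixed contribution from the other source: Σ 10^(L/10) = 10^(84.1/10) = 2.570e+08 (84.10 dB SPL).
The limit corresponds to 10^(91.3/10) = 1.349e+09; subtracting the fixed part leaves 1.092e+09 for the milling machine, i.e. 90.38 dB SPL.
Required insertion loss = 92.5 − 90.38 = 2.12 dB.

2.1 dB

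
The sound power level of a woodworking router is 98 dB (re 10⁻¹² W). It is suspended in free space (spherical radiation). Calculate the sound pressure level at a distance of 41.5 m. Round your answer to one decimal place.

L_p = L_w − 10·log₁₀(4π·r²) with r = 41.5 m.
4π·r² = 2.164e+04 m², 10·log₁₀ of that is 43.353 dB.
L_p = 98 − 43.353 = 54.65 dB.

54.6 dB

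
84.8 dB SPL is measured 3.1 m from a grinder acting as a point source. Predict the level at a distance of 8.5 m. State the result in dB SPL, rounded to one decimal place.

76.0 dB SPL

Point-source attenuation: ΔL = 20·log₁₀(r₂/r₁) = 20·log₁₀(8.5/3.1) = 8.761 dB.
L₂ = 84.8 − 20·log₁₀(8.5/3.1) = 84.8 − 8.761 = 76.04 dB SPL.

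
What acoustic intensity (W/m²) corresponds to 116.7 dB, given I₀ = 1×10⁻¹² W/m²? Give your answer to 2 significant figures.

0.47 W/m²

I/I₀ = 10^(116.7/10) = 4.677e+11, so I = 4.677e+11 × 10⁻¹² W/m².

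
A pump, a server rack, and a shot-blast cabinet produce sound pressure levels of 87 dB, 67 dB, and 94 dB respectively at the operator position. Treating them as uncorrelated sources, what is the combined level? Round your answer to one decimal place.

Incoherent sources combine by intensity addition: L_total = 10·log₁₀(Σ 10^(L_i/10)).
Σ 10^(L/10) = 10^(87/10) + 10^(67/10) + 10^(94/10) = 3.018e+09.
L_total = 10·log₁₀(3.018e+09) = 94.80 dB.

94.8 dB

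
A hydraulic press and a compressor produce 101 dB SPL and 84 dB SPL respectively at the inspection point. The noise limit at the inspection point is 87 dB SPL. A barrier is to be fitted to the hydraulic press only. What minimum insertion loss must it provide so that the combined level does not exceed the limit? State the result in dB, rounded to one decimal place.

17.0 dB

Fixed contribution from the other source: Σ 10^(L/10) = 10^(84/10) = 2.512e+08 (84.00 dB SPL).
To meet 87 dB SPL overall, the treated hydraulic press may contribute at most 10^(87/10) − 2.512e+08 = 2.500e+08, i.e. 83.98 dB SPL.
So the hydraulic press must be reduced from 101 to 83.98 dB SPL: IL = 17.02 dB.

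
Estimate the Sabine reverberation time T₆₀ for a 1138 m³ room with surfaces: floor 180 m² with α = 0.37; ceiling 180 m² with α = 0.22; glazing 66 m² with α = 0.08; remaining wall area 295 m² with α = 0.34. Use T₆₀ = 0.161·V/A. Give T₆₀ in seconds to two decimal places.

0.87 s

Summing Sᵢαᵢ: 180·0.37 + 180·0.22 + 66·0.08 + 295·0.34 = 211.78 m².
T₆₀ = 0.161 × 1138 / 211.78 = 0.865 s.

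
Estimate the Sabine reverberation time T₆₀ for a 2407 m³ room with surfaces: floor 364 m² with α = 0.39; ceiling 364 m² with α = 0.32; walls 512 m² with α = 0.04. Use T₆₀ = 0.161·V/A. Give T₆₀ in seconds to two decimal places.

Summing Sᵢαᵢ: 364·0.39 + 364·0.32 + 512·0.04 = 278.92 m².
T₆₀ = 0.161·V/A = 0.161·2407/278.92 = 1.389 s.

1.39 s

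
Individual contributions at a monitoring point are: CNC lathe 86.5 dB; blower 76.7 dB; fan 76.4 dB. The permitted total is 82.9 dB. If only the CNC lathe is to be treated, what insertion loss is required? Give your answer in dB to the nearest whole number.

The untreated sources together contribute 10^(76.7/10) + 10^(76.4/10) = 9.043e+07, i.e. 79.56 dB.
To meet 82.9 dB overall, the treated CNC lathe may contribute at most 10^(82.9/10) − 9.043e+07 = 1.046e+08, i.e. 80.19 dB.
Required insertion loss = 86.5 − 80.19 = 6.31 dB.

6 dB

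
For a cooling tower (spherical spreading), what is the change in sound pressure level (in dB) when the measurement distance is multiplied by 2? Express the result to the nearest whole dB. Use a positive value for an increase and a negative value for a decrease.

With spherical spreading the level changes by −20·log₁₀(r₂/r₁).
ΔL = −20·log₁₀(2) = -6.02 dB.

-6 dB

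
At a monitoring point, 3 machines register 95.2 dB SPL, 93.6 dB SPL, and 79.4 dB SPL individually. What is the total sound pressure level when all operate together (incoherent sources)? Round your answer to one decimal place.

Incoherent sources combine by intensity addition: L_total = 10·log₁₀(Σ 10^(L_i/10)).
Σ 10^(L/10) = 10^(95.2/10) + 10^(93.6/10) + 10^(79.4/10) = 5.689e+09.
L_total = 10·log₁₀(5.689e+09) = 97.55 dB SPL.

97.6 dB SPL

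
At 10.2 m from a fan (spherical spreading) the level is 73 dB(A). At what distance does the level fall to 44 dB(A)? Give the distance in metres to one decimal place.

Point-source spreading drops the level by 20·log₁₀(r₂/r₁); inverting, r₂/r₁ = 10^(ΔL/20).
r₂ = 10.2·10^((73−44)/20) = 10.2·10^(29.0/20) = 287.48 m.

287.5 m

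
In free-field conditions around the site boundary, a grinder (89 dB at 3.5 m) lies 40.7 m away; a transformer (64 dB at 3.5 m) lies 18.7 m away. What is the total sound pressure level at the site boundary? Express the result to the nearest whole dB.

68 dB

First find each source's level at the receiver (point-source: −20·log₁₀(r/r_ref)), then combine on an intensity basis.
grinder: 89 − 20·log₁₀(40.7/3.5) = 89 − 21.31 = 67.69 dB.
transformer: 64 − 20·log₁₀(18.7/3.5) = 64 − 14.56 = 49.44 dB.
Σ 10^(L/10) = 5.962e+06 → L_total = 10·log₁₀(5.962e+06) = 67.75 dB.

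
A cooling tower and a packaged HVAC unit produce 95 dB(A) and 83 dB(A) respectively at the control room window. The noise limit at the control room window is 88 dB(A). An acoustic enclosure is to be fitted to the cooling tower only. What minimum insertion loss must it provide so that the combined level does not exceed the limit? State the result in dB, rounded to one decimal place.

The untreated sources together contribute 10^(83/10) = 1.995e+08, i.e. 83.00 dB(A).
The limit corresponds to 10^(88/10) = 6.310e+08; subtracting the fixed part leaves 4.314e+08 for the cooling tower, i.e. 86.35 dB(A).
So the cooling tower must be reduced from 95 to 86.35 dB(A): IL = 8.65 dB.

8.7 dB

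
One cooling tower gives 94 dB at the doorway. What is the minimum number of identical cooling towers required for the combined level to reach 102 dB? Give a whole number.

The shortfall is 102 − 94 = 8.0 dB, and N units add 10·log₁₀ N, so need 10·log₁₀ N ≥ 8.0.
N ≥ 10^(8.0/10) = 6.310, so N = 7.

7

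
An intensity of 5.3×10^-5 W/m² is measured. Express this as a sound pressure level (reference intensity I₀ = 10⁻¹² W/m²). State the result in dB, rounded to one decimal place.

I/I₀ = 5.3×10^-5/10⁻¹² = 5.3×10^7, and L = 10·log₁₀(I/I₀).
L = 10·(0.7243 + 7) = 77.24 dB.

77.2 dB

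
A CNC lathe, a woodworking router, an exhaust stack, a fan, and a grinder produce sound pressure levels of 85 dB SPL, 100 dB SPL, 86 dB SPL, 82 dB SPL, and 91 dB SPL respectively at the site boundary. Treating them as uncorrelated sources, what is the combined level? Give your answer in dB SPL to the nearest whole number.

Incoherent sources combine by intensity addition: L_total = 10·log₁₀(Σ 10^(L_i/10)).
Σ 10^(L/10) = 10^(85/10) + 10^(100/10) + 10^(86/10) + 10^(82/10) + 10^(91/10) = 1.213e+10.
L_total = 10·log₁₀(1.213e+10) = 100.84 dB SPL.

101 dB SPL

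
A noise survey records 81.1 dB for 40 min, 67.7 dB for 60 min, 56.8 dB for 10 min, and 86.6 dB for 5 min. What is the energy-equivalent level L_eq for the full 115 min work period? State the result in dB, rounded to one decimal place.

Weight each interval's intensity by its duration and average over T = 115 min:
Σ tᵢ·10^(Lᵢ/10) = 40·10^(81.1/10) + 60·10^(67.7/10) + 10·10^(56.8/10) + 5·10^(86.6/10) = 7.797e+09.
L_eq = 10·log₁₀(7.797e+09/115) = 78.31 dB.

78.3 dB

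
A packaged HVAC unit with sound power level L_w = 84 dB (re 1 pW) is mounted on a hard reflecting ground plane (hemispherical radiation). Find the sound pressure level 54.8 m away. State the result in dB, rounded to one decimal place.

The power spreads over a hemisphere of area 2π·r², so L_p = L_w − 10·log₁₀(2π·r²).
2π·r² = 1.887e+04 m², 10·log₁₀ of that is 42.757 dB.
L_p = 84 − 42.757 = 41.24 dB.

41.2 dB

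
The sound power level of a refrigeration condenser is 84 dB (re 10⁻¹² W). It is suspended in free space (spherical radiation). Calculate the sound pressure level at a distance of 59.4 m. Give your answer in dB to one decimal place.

37.5 dB

L_p = L_w − 10·log₁₀(4π·r²) with r = 59.4 m.
4π·r² = 4.434e+04 m², 10·log₁₀ of that is 46.468 dB.
L_p = 84 − 46.468 = 37.53 dB.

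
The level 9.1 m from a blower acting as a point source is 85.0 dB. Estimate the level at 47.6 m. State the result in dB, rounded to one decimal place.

70.6 dB

Spherical spreading from a point source gives a 20·log₁₀(r₂/r₁) drop.
L₂ = 85.0 − 20·log₁₀(47.6/9.1) = 85.0 − 14.371 = 70.63 dB.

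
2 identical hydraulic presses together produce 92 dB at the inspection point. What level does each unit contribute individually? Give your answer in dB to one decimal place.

Dividing the total intensity by 2 lowers the level by 10·log₁₀ 2 = 3.010 dB: L₁ = 92 − 3.010.

89.0 dB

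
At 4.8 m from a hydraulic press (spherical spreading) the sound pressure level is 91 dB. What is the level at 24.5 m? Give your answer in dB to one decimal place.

76.8 dB

Spherical spreading from a point source gives a 20·log₁₀(r₂/r₁) drop.
L₂ = 91 − 20·log₁₀(24.5/4.8) = 91 − 14.158 = 76.84 dB.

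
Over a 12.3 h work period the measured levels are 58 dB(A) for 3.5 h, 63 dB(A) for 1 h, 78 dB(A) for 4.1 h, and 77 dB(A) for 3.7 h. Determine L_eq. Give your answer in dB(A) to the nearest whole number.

The energy average is taken in the linear domain: L_eq = 10·log₁₀[(Σ tᵢ·10^(Lᵢ/10))/T], T = 12.3 h.
Σ tᵢ·10^(Lᵢ/10) = 3.5·10^(58/10) + 1·10^(63/10) + 4.1·10^(78/10) + 3.7·10^(77/10) = 4.483e+08.
L_eq = 10·log₁₀(4.483e+08/12.3) = 75.62 dB(A).

76 dB(A)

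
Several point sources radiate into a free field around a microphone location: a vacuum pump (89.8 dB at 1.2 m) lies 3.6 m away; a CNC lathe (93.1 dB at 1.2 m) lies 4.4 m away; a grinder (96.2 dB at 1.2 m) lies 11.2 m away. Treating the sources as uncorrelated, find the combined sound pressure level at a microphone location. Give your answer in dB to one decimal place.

Apply inverse-square spreading to bring every level to the receiver, then sum 10^(L/10).
vacuum pump: 89.8 − 20·log₁₀(3.6/1.2) = 89.8 − 9.54 = 80.26 dB.
CNC lathe: 93.1 − 20·log₁₀(4.4/1.2) = 93.1 − 11.29 = 81.81 dB.
grinder: 96.2 − 20·log₁₀(11.2/1.2) = 96.2 − 19.40 = 76.80 dB.
Σ 10^(L/10) = 3.058e+08 → L_total = 10·log₁₀(3.058e+08) = 84.85 dB.

84.9 dB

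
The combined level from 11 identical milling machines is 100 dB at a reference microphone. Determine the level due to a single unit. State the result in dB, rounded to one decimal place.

11 equal contributions raise the level by 10·log₁₀ 11 = 10.414 dB, so each unit alone gives 100 − 10.414.

89.6 dB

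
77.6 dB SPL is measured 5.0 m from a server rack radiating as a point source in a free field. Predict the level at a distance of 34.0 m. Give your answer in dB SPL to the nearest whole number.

61 dB SPL

Point-source attenuation: ΔL = 20·log₁₀(r₂/r₁) = 20·log₁₀(34.0/5.0) = 16.650 dB.
L₂ = 77.6 − 20·log₁₀(34.0/5.0) = 77.6 − 16.650 = 60.95 dB SPL.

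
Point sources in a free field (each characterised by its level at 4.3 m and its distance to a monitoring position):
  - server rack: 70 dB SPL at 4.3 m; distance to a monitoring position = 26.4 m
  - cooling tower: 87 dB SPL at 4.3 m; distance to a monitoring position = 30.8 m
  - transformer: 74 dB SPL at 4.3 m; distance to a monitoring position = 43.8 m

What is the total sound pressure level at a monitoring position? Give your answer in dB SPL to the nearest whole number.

Propagate each source to the receiver with L = L_ref − 20·log₁₀(r/r_ref), then add intensities.
server rack: 70 − 20·log₁₀(26.4/4.3) = 70 − 15.76 = 54.24 dB SPL.
cooling tower: 87 − 20·log₁₀(30.8/4.3) = 87 − 17.10 = 69.90 dB SPL.
transformer: 74 − 20·log₁₀(43.8/4.3) = 74 − 20.16 = 53.84 dB SPL.
Σ 10^(L/10) = 1.028e+07 → L_total = 10·log₁₀(1.028e+07) = 70.12 dB SPL.

70 dB SPL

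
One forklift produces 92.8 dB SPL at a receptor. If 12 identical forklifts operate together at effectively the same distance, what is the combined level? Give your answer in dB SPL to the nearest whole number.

With 12 equal, uncorrelated contributions the intensity is 12× that of one unit, giving a rise of 10·log₁₀ 12.
L_total = 92.8 + 10·log₁₀(12) = 92.8 + 10.792 = 103.59 dB SPL.

104 dB SPL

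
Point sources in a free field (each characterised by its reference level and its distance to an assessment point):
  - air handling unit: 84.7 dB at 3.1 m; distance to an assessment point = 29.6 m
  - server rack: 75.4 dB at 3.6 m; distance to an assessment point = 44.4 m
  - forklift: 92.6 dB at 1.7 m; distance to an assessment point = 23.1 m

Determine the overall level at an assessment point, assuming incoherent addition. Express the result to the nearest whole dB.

71 dB

Propagate each source to the receiver with L = L_ref − 20·log₁₀(r/r_ref), then add intensities.
air handling unit: 84.7 − 20·log₁₀(29.6/3.1) = 84.7 − 19.60 = 65.10 dB.
server rack: 75.4 − 20·log₁₀(44.4/3.6) = 75.4 − 21.82 = 53.58 dB.
forklift: 92.6 − 20·log₁₀(23.1/1.7) = 92.6 − 22.66 = 69.94 dB.
Σ 10^(L/10) = 1.332e+07 → L_total = 10·log₁₀(1.332e+07) = 71.25 dB.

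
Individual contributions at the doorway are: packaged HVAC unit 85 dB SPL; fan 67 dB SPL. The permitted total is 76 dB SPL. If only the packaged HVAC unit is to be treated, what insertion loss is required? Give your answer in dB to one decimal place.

9.6 dB

Fixed contribution from the other source: Σ 10^(L/10) = 10^(67/10) = 5.012e+06 (67.00 dB SPL).
To meet 76 dB SPL overall, the treated packaged HVAC unit may contribute at most 10^(76/10) − 5.012e+06 = 3.480e+07, i.e. 75.42 dB SPL.
Required insertion loss = 85 − 75.42 = 9.58 dB.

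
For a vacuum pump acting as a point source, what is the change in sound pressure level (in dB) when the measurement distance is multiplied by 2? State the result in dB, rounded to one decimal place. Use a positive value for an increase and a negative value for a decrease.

Point-source spreading: ΔL = −20·log₁₀(r₂/r₁).
ΔL = −20·log₁₀(2) = -6.02 dB.

-6.0 dB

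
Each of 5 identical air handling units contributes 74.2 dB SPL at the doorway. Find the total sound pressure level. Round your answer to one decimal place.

N identical incoherent sources raise the level by 10·log₁₀ N.
L_total = 74.2 + 10·log₁₀(5) = 74.2 + 6.990 = 81.19 dB SPL.

81.2 dB SPL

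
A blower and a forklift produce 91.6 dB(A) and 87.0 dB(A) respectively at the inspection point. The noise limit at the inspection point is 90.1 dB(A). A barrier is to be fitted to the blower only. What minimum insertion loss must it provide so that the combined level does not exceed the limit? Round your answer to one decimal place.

4.4 dB

Fixed contribution from the other source: Σ 10^(L/10) = 10^(87.0/10) = 5.012e+08 (87.00 dB(A)).
To meet 90.1 dB(A) overall, the treated blower may contribute at most 10^(90.1/10) − 5.012e+08 = 5.221e+08, i.e. 87.18 dB(A).
So the blower must be reduced from 91.6 to 87.18 dB(A): IL = 4.42 dB.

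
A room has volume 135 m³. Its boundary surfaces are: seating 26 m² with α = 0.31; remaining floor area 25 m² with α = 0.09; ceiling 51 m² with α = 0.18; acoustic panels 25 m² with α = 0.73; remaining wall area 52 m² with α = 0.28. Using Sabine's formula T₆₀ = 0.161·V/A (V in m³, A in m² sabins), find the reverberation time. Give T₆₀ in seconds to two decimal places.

0.42 s

Total absorption A = 26·0.31 + 25·0.09 + 51·0.18 + 25·0.73 + 52·0.28 = 52.30 m² sabins.
T₆₀ = 0.161·V/A = 0.161·135/52.30 = 0.416 s.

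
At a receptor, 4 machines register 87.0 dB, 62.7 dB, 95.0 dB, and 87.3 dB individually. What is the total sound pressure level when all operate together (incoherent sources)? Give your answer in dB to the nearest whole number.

Incoherent sources combine by intensity addition: L_total = 10·log₁₀(Σ 10^(L_i/10)).
Σ 10^(L/10) = 10^(87.0/10) + 10^(62.7/10) + 10^(95.0/10) + 10^(87.3/10) = 4.202e+09.
L_total = 10·log₁₀(4.202e+09) = 96.23 dB.

96 dB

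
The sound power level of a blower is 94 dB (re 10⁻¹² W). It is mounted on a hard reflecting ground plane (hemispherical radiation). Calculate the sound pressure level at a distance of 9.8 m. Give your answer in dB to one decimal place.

L_p = L_w − 10·log₁₀(2π·r²) with r = 9.8 m.
2π·r² = 603.4 m², 10·log₁₀ of that is 27.806 dB.
L_p = 94 − 27.806 = 66.19 dB.

66.2 dB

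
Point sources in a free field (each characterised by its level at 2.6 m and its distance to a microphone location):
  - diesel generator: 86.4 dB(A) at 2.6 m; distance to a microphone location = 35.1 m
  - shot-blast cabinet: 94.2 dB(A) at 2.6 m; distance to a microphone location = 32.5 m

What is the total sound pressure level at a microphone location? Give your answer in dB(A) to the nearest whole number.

Propagate each source to the receiver with L = L_ref − 20·log₁₀(r/r_ref), then add intensities.
diesel generator: 86.4 − 20·log₁₀(35.1/2.6) = 86.4 − 22.61 = 63.79 dB(A).
shot-blast cabinet: 94.2 − 20·log₁₀(32.5/2.6) = 94.2 − 21.94 = 72.26 dB(A).
Σ 10^(L/10) = 1.923e+07 → L_total = 10·log₁₀(1.923e+07) = 72.84 dB(A).

73 dB(A)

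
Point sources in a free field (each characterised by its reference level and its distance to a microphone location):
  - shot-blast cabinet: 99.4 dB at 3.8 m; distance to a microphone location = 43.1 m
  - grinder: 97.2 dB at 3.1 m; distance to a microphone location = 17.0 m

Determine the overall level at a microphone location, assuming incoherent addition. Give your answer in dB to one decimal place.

First find each source's level at the receiver (point-source: −20·log₁₀(r/r_ref)), then combine on an intensity basis.
shot-blast cabinet: 99.4 − 20·log₁₀(43.1/3.8) = 99.4 − 21.09 = 78.31 dB.
grinder: 97.2 − 20·log₁₀(17.0/3.1) = 97.2 − 14.78 = 82.42 dB.
Σ 10^(L/10) = 2.422e+08 → L_total = 10·log₁₀(2.422e+08) = 83.84 dB.

83.8 dB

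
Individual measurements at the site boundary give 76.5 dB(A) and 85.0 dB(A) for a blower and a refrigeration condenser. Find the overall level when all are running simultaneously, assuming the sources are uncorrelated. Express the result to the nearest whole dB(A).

86 dB(A)

Incoherent sources combine by intensity addition: L_total = 10·log₁₀(Σ 10^(L_i/10)).
Σ 10^(L/10) = 10^(76.5/10) + 10^(85.0/10) = 3.609e+08.
L_total = 10·log₁₀(3.609e+08) = 85.57 dB(A).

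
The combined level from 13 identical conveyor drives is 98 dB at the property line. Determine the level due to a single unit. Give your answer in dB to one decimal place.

Dividing the total intensity by 13 lowers the level by 10·log₁₀ 13 = 11.139 dB: L₁ = 98 − 11.139.

86.9 dB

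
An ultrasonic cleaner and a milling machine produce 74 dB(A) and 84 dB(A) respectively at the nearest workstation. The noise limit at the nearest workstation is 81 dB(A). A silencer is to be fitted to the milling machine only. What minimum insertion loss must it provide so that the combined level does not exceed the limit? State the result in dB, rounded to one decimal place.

The untreated sources together contribute 10^(74/10) = 2.512e+07, i.e. 74.00 dB(A).
The limit corresponds to 10^(81/10) = 1.259e+08; subtracting the fixed part leaves 1.008e+08 for the milling machine, i.e. 80.03 dB(A).
So the milling machine must be reduced from 84 to 80.03 dB(A): IL = 3.97 dB.

4.0 dB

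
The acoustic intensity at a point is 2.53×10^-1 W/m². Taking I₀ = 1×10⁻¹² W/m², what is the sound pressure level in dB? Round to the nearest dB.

114 dB

L = 10·log₁₀(I/I₀) = 10·log₁₀(2.53×10^-1/10⁻¹²) = 10·log₁₀(2.53×10^11).
L = 10·(0.4031 + 11) = 114.03 dB.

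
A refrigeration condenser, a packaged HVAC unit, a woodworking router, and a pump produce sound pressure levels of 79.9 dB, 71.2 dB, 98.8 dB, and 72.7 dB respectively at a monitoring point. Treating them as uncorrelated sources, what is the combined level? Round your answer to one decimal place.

Incoherent sources combine by intensity addition: L_total = 10·log₁₀(Σ 10^(L_i/10)).
Σ 10^(L/10) = 10^(79.9/10) + 10^(71.2/10) + 10^(98.8/10) + 10^(72.7/10) = 7.715e+09.
L_total = 10·log₁₀(7.715e+09) = 98.87 dB.

98.9 dB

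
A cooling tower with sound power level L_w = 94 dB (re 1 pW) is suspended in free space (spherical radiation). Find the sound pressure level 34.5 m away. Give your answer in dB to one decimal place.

52.3 dB

L_p = L_w − 10·log₁₀(4π·r²) with r = 34.5 m.
4π·r² = 1.496e+04 m², 10·log₁₀ of that is 41.748 dB.
L_p = 94 − 41.748 = 52.25 dB.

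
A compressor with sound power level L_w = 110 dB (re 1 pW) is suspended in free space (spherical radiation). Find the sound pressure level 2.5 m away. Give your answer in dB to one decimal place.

91.0 dB

L_p = L_w − 10·log₁₀(4π·r²) with r = 2.5 m.
4π·r² = 78.54 m², 10·log₁₀ of that is 18.951 dB.
L_p = 110 − 18.951 = 91.05 dB.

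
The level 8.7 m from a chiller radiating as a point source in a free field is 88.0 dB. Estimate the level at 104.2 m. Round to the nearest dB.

For a point source, L₂ = L₁ − 20·log₁₀(r₂/r₁).
L₂ = 88.0 − 20·log₁₀(104.2/8.7) = 88.0 − 21.567 = 66.43 dB.

66 dB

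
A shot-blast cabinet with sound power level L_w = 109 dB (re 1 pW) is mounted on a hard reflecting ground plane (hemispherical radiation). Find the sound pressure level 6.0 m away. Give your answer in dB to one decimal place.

Free-field hemispherical radiation: L_p = L_w − 10·log₁₀(2π·r²), r = 6.0 m.
2π·r² = 226.2 m², 10·log₁₀ of that is 23.545 dB.
L_p = 109 − 23.545 = 85.46 dB.

85.5 dB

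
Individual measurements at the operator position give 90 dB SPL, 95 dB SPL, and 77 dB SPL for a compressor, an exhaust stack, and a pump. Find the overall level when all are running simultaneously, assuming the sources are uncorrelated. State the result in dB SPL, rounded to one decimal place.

96.2 dB SPL

For uncorrelated sources the intensities add, so convert each level to linear form, sum, and take 10·log₁₀ of the total.
Σ 10^(L/10) = 10^(90/10) + 10^(95/10) + 10^(77/10) = 4.212e+09.
L_total = 10·log₁₀(4.212e+09) = 96.25 dB SPL.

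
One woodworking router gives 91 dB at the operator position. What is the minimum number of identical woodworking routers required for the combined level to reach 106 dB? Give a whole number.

The shortfall is 106 − 91 = 15.0 dB, and N units add 10·log₁₀ N, so need 10·log₁₀ N ≥ 15.0.
N ≥ 10^(15.0/10) = 31.623, so N = 32.

32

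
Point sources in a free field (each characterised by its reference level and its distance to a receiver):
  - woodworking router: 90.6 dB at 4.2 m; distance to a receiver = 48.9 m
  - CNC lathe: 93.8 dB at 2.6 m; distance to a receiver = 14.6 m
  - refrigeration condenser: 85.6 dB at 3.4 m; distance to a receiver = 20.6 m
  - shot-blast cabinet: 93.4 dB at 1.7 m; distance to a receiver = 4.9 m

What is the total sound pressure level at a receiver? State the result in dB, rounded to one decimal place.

85.5 dB

Apply inverse-square spreading to bring every level to the receiver, then sum 10^(L/10).
woodworking router: 90.6 − 20·log₁₀(48.9/4.2) = 90.6 − 21.32 = 69.28 dB.
CNC lathe: 93.8 − 20·log₁₀(14.6/2.6) = 93.8 − 14.99 = 78.81 dB.
refrigeration condenser: 85.6 − 20·log₁₀(20.6/3.4) = 85.6 − 15.65 = 69.95 dB.
shot-blast cabinet: 93.4 − 20·log₁₀(4.9/1.7) = 93.4 − 9.19 = 84.21 dB.
Σ 10^(L/10) = 3.578e+08 → L_total = 10·log₁₀(3.578e+08) = 85.54 dB.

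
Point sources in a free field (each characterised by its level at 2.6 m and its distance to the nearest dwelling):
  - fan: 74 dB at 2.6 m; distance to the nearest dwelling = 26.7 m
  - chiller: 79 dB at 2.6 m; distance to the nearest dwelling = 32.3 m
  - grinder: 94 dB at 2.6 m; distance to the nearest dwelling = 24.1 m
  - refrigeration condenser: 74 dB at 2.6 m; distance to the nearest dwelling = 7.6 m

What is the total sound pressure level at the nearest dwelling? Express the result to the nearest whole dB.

75 dB

First find each source's level at the receiver (point-source: −20·log₁₀(r/r_ref)), then combine on an intensity basis.
fan: 74 − 20·log₁₀(26.7/2.6) = 74 − 20.23 = 53.77 dB.
chiller: 79 − 20·log₁₀(32.3/2.6) = 79 − 21.88 = 57.12 dB.
grinder: 94 − 20·log₁₀(24.1/2.6) = 94 − 19.34 = 74.66 dB.
refrigeration condenser: 74 − 20·log₁₀(7.6/2.6) = 74 − 9.32 = 64.68 dB.
Σ 10^(L/10) = 3.293e+07 → L_total = 10·log₁₀(3.293e+07) = 75.18 dB.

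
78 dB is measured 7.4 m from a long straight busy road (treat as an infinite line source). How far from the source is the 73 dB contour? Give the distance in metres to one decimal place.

The 5.0 dB drop corresponds to a distance ratio of 10^(5.0/10) for a line source.
r₂ = 7.4·10^((78−73)/10) = 7.4·10^(5.0/10) = 23.40 m.

23.4 m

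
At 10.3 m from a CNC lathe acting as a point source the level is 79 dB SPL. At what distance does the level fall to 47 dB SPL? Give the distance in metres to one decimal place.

410.1 m

For a point source L₁ − L₂ = 20·log₁₀(r₂/r₁), so r₂ = r₁·10^((L₁−L₂)/20).
r₂ = 10.3·10^((79−47)/20) = 10.3·10^(32.0/20) = 410.05 m.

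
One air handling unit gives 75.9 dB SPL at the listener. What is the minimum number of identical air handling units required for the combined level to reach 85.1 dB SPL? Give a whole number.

9

The shortfall is 85.1 − 75.9 = 9.2 dB, and N units add 10·log₁₀ N, so need 10·log₁₀ N ≥ 9.2.
N ≥ 10^(9.2/10) = 8.318, so N = 9.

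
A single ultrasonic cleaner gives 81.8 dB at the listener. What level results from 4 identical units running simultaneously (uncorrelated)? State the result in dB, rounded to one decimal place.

87.8 dB

N identical incoherent sources raise the level by 10·log₁₀ N.
L_total = 81.8 + 10·log₁₀(4) = 81.8 + 6.021 = 87.82 dB.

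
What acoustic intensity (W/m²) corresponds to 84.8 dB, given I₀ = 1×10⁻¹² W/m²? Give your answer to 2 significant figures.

I/I₀ = 10^(84.8/10) = 3.02e+08, so I = 3.02e+08 × 10⁻¹² W/m².

0.00030 W/m²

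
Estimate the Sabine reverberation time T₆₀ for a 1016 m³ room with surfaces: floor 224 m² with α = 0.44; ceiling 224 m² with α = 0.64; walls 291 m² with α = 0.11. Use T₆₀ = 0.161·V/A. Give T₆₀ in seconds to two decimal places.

Total absorption A = 224·0.44 + 224·0.64 + 291·0.11 = 273.93 m² sabins.
T₆₀ = 0.161·V/A = 0.161·1016/273.93 = 0.597 s.

0.60 s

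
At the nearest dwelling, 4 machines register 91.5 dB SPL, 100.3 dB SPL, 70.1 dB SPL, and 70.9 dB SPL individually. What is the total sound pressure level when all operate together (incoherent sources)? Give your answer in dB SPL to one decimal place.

100.8 dB SPL

Incoherent sources combine by intensity addition: L_total = 10·log₁₀(Σ 10^(L_i/10)).
Σ 10^(L/10) = 10^(91.5/10) + 10^(100.3/10) + 10^(70.1/10) + 10^(70.9/10) = 1.215e+10.
L_total = 10·log₁₀(1.215e+10) = 100.85 dB SPL.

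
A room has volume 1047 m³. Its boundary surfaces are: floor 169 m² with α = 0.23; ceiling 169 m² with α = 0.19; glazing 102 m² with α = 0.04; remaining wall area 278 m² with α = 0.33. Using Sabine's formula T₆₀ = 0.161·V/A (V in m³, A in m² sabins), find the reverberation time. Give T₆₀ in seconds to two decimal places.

1.01 s

Total absorption A = 169·0.23 + 169·0.19 + 102·0.04 + 278·0.33 = 166.80 m² sabins.
T₆₀ = 0.161 × 1047 / 166.80 = 1.011 s.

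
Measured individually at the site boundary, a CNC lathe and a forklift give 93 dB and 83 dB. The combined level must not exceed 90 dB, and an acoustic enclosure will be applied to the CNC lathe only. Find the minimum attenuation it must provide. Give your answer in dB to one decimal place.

4.0 dB

Everything except the CNC lathe sums to 10^(83/10) = 1.995e+08 in linear terms, 83.00 dB.
The limit corresponds to 10^(90/10) = 1.000e+09; subtracting the fixed part leaves 8.005e+08 for the CNC lathe, i.e. 89.03 dB.
Required insertion loss = 93 − 89.03 = 3.97 dB.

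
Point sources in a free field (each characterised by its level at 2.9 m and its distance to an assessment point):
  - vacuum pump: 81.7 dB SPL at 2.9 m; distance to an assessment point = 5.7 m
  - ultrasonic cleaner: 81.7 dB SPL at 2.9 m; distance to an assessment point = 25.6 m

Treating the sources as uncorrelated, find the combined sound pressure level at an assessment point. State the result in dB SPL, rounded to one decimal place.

First find each source's level at the receiver (point-source: −20·log₁₀(r/r_ref)), then combine on an intensity basis.
vacuum pump: 81.7 − 20·log₁₀(5.7/2.9) = 81.7 − 5.87 = 75.83 dB SPL.
ultrasonic cleaner: 81.7 − 20·log₁₀(25.6/2.9) = 81.7 − 18.92 = 62.78 dB SPL.
Σ 10^(L/10) = 4.018e+07 → L_total = 10·log₁₀(4.018e+07) = 76.04 dB SPL.

76.0 dB SPL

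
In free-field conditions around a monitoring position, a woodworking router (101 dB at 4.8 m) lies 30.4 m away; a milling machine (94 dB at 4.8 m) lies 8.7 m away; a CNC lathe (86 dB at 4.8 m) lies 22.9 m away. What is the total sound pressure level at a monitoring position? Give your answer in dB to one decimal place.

Propagate each source to the receiver with L = L_ref − 20·log₁₀(r/r_ref), then add intensities.
woodworking router: 101 − 20·log₁₀(30.4/4.8) = 101 − 16.03 = 84.97 dB.
milling machine: 94 − 20·log₁₀(8.7/4.8) = 94 − 5.17 = 88.83 dB.
CNC lathe: 86 − 20·log₁₀(22.9/4.8) = 86 − 13.57 = 72.43 dB.
Σ 10^(L/10) = 1.096e+09 → L_total = 10·log₁₀(1.096e+09) = 90.40 dB.

90.4 dB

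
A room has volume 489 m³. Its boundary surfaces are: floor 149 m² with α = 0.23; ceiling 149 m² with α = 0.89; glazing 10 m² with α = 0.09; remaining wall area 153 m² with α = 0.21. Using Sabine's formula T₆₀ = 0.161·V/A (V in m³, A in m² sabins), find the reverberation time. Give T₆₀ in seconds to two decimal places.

Summing Sᵢαᵢ: 149·0.23 + 149·0.89 + 10·0.09 + 153·0.21 = 199.91 m².
T₆₀ = 0.161 × 489 / 199.91 = 0.394 s.

0.39 s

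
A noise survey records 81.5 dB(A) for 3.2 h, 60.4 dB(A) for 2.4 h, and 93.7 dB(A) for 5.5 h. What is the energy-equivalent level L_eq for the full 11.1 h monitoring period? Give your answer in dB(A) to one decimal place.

L_eq = 10·log₁₀[(1/T)·Σ tᵢ·10^(Lᵢ/10)] with T = 11.1 h.
Σ tᵢ·10^(Lᵢ/10) = 3.2·10^(81.5/10) + 2.4·10^(60.4/10) + 5.5·10^(93.7/10) = 1.335e+10.
L_eq = 10·log₁₀(1.335e+10/11.1) = 90.80 dB(A).

90.8 dB(A)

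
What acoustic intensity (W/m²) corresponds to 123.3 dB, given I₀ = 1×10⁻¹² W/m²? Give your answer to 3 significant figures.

L = 10·log₁₀(I/I₀) ⇒ I = I₀·10^(L/10) = 10⁻¹² × 10^12.33.

2.14 W/m²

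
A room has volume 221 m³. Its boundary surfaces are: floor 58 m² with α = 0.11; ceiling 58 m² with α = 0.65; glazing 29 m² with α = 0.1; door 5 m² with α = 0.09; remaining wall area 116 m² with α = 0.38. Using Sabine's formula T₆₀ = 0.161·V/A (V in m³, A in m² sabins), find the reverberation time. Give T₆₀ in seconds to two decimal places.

0.39 s

Summing Sᵢαᵢ: 58·0.11 + 58·0.65 + 29·0.1 + 5·0.09 + 116·0.38 = 91.51 m².
T₆₀ = 0.161·V/A = 0.161·221/91.51 = 0.389 s.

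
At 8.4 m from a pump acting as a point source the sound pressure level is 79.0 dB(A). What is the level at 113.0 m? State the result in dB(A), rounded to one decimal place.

Point-source attenuation: ΔL = 20·log₁₀(r₂/r₁) = 20·log₁₀(113.0/8.4) = 22.576 dB.
L₂ = 79.0 − 20·log₁₀(113.0/8.4) = 79.0 − 22.576 = 56.42 dB(A).

56.4 dB(A)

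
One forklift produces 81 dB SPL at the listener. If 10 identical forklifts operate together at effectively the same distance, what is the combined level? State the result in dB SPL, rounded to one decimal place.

L_total = L₁ + 10·log₁₀ N for N identical incoherent sources.
L_total = 81 + 10·log₁₀(10) = 81 + 10.000 = 91.00 dB SPL.

91.0 dB SPL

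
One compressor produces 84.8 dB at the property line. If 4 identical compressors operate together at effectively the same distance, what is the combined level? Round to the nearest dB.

91 dB

With 4 equal, uncorrelated contributions the intensity is 4× that of one unit, giving a rise of 10·log₁₀ 4.
L_total = 84.8 + 10·log₁₀(4) = 84.8 + 6.021 = 90.82 dB.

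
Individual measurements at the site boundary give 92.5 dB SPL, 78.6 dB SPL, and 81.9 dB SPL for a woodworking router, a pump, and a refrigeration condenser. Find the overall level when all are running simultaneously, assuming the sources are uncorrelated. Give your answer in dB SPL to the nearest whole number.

For uncorrelated sources the intensities add, so convert each level to linear form, sum, and take 10·log₁₀ of the total.
Σ 10^(L/10) = 10^(92.5/10) + 10^(78.6/10) + 10^(81.9/10) = 2.006e+09.
L_total = 10·log₁₀(2.006e+09) = 93.02 dB SPL.

93 dB SPL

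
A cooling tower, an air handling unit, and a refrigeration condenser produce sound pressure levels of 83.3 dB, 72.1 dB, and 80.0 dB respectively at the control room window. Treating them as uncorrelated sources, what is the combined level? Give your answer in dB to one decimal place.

Incoherent sources combine by intensity addition: L_total = 10·log₁₀(Σ 10^(L_i/10)).
Σ 10^(L/10) = 10^(83.3/10) + 10^(72.1/10) + 10^(80.0/10) = 3.300e+08.
L_total = 10·log₁₀(3.300e+08) = 85.19 dB.

85.2 dB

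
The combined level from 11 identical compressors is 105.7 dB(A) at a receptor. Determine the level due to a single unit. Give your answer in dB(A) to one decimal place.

11 equal contributions raise the level by 10·log₁₀ 11 = 10.414 dB, so each unit alone gives 105.7 − 10.414.

95.3 dB(A)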